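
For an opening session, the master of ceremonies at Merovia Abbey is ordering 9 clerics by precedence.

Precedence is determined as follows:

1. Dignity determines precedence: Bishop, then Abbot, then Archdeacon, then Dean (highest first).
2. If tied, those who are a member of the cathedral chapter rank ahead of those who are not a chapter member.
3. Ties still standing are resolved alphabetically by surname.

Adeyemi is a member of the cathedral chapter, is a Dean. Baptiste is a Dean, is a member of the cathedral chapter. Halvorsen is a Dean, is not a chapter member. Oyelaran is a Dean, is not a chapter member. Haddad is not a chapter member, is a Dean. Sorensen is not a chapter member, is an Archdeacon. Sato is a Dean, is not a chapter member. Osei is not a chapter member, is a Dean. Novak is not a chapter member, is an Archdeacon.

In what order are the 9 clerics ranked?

By dignity: Novak and Sorensen (Archdeacon); then Adeyemi, Baptiste, Haddad, Halvorsen, Osei, Oyelaran and Sato (Dean).
Novak and Sorensen are each not a chapter member, so the next rule applies.
Among Novak and Sorensen, alphabetically by surname: Novak before Sorensen.
Among Adeyemi, Baptiste, Haddad, Halvorsen, Osei, Oyelaran and Sato, a member of the cathedral chapter before not a chapter member: Adeyemi and Baptiste (a member of the cathedral chapter) before Haddad, Halvorsen, Osei, Oyelaran and Sato (not a chapter member).
Among Adeyemi and Baptiste, alphabetically by surname: Adeyemi before Baptiste.
Among Haddad, Halvorsen, Osei, Oyelaran and Sato, alphabetically by surname: Haddad before Halvorsen before Osei before Oyelaran before Sato.
Full order: Novak, Sorensen, Adeyemi, Baptiste, Haddad, Halvorsen, Osei, Oyelaran, Sato.

Novak, Sorensen, Adeyemi, Baptiste, Haddad, Halvorsen, Osei, Oyelaran, Sato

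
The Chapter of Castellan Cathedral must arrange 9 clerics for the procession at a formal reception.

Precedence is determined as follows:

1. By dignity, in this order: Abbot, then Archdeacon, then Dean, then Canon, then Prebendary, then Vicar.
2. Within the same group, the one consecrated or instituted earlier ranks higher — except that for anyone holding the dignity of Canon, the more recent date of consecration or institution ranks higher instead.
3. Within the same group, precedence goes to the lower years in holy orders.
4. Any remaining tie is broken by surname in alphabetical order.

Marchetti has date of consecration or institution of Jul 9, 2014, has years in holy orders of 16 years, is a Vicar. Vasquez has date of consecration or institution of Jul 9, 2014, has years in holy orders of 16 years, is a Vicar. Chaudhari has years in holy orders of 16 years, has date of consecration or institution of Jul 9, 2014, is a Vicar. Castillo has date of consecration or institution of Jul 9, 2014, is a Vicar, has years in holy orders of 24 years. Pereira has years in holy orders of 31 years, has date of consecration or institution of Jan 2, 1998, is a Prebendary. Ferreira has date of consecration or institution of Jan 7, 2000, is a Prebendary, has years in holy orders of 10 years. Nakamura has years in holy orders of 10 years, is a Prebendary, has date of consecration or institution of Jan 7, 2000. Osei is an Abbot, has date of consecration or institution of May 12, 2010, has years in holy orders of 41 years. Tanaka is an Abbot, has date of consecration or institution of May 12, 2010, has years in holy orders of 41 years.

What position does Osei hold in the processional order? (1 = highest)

1

By dignity: Osei and Tanaka (Abbot); then Pereira, Ferreira and Nakamura (Prebendary); then Chaudhari, Marchetti, Vasquez and Castillo (Vicar).
Osei and Tanaka both have date of consecration or institution May 12, 2010, so the next rule applies.
Osei and Tanaka both have years in holy orders 41 years, so the next rule applies.
Among Osei and Tanaka, alphabetically by surname: Osei before Tanaka.
Among Pereira, Ferreira and Nakamura, by date of consecration or institution (earlier first): Pereira (Jan 2, 1998) before Ferreira and Nakamura (Jan 7, 2000).
Ferreira and Nakamura both have years in holy orders 10 years, so the next rule applies.
Among Ferreira and Nakamura, alphabetically by surname: Ferreira before Nakamura.
Chaudhari, Marchetti, Vasquez and Castillo all have date of consecration or institution Jul 9, 2014, so the next rule applies.
Among Chaudhari, Marchetti, Vasquez and Castillo, by years in holy orders (lower first): Chaudhari, Marchetti and Vasquez (16 years) before Castillo (24 years).
Among Chaudhari, Marchetti and Vasquez, alphabetically by surname: Chaudhari before Marchetti before Vasquez.
Order: Osei, Tanaka, Pereira, Ferreira, Nakamura, Chaudhari, Marchetti, Vasquez, Castillo. So position 1.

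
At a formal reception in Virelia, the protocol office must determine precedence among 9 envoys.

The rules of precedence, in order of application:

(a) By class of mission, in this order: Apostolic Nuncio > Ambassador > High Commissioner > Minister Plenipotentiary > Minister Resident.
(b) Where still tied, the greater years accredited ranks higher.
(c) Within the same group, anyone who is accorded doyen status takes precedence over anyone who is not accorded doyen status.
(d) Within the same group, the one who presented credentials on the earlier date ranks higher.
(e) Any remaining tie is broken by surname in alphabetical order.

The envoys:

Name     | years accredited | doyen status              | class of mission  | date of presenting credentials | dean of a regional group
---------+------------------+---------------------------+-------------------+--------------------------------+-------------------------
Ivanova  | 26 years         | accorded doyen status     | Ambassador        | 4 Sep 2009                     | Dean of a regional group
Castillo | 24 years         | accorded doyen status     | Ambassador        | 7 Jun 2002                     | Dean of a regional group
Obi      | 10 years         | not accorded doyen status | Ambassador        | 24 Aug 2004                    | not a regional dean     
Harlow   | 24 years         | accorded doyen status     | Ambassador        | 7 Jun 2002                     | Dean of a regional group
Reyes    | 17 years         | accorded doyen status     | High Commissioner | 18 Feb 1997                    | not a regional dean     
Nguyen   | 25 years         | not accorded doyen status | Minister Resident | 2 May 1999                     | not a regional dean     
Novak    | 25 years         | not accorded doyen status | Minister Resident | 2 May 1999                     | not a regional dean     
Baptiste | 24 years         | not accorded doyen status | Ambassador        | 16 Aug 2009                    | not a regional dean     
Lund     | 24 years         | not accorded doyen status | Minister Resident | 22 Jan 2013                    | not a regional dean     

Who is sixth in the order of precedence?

By class of mission: Ivanova, Castillo, Harlow, Baptiste and Obi (Ambassador); then Reyes (High Commissioner); then Nguyen, Novak and Lund (Minister Resident).
Among Ivanova, Castillo, Harlow, Baptiste and Obi, by years accredited (higher first): Ivanova (26 years) before Castillo, Harlow and Baptiste (24 years) before Obi (10 years).
Among Castillo, Harlow and Baptiste, accorded doyen status before not accorded doyen status: Castillo and Harlow (accorded doyen status) before Baptiste (not accorded doyen status).
Castillo and Harlow both have date of presenting credentials 7 Jun 2002, so the next rule applies.
Among Castillo and Harlow, alphabetically by surname: Castillo before Harlow.
Among Nguyen, Novak and Lund, by years accredited (higher first): Nguyen and Novak (25 years) before Lund (24 years).
Nguyen and Novak are each not accorded doyen status, so the next rule applies.
Nguyen and Novak both have date of presenting credentials 2 May 1999, so the next rule applies.
Among Nguyen and Novak, alphabetically by surname: Nguyen before Novak.
Order: Ivanova, Castillo, Harlow, Baptiste, Obi, Reyes, Nguyen, Novak, Lund.

Reyes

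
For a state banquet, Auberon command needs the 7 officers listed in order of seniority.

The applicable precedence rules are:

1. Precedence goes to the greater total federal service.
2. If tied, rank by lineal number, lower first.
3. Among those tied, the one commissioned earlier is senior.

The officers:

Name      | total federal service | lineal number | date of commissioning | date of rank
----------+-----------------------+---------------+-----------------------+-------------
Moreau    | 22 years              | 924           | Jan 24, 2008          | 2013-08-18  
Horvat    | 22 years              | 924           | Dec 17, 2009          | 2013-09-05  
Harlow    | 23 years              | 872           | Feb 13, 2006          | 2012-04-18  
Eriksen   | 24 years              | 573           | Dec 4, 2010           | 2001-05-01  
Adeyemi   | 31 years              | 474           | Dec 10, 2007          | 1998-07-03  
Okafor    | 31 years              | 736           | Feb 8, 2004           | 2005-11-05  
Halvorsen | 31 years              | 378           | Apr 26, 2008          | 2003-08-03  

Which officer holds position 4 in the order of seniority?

Eriksen

By total federal service (higher first): Halvorsen, Adeyemi and Okafor (each 31 years); then Eriksen (24 years); then Harlow (23 years); then Moreau and Horvat (both 22 years).
Among Halvorsen, Adeyemi and Okafor, by lineal number (lower first): Halvorsen (378) before Adeyemi (474) before Okafor (736).
Moreau and Horvat both have lineal number 924, so the next rule applies.
Among Moreau and Horvat, by date of commissioning (earlier first): Moreau (Jan 24, 2008) before Horvat (Dec 17, 2009).
Order: Halvorsen, Adeyemi, Okafor, Eriksen, Harlow, Moreau, Horvat.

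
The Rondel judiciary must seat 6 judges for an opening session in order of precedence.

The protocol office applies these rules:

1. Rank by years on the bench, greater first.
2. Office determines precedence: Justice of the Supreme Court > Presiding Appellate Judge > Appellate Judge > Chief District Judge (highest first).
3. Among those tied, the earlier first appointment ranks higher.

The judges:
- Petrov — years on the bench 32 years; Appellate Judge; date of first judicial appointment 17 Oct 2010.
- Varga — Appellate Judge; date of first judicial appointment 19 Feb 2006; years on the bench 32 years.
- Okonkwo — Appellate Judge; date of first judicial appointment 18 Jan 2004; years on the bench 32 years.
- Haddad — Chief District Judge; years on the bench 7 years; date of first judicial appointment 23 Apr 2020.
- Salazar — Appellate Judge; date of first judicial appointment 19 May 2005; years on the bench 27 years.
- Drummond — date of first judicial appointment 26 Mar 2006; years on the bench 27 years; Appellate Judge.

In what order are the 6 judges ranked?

Okonkwo, Varga, Petrov, Salazar, Drummond, Haddad

By years on the bench (higher first): Okonkwo, Varga and Petrov (each 32 years); then Salazar and Drummond (both 27 years); then Haddad (7 years).
Okonkwo, Varga and Petrov are each Appellate Judge, so the next rule applies.
Among Okonkwo, Varga and Petrov, by date of first judicial appointment (earlier first): Okonkwo (18 Jan 2004) before Varga (19 Feb 2006) before Petrov (17 Oct 2010).
Salazar and Drummond are each Appellate Judge, so the next rule applies.
Among Salazar and Drummond, by date of first judicial appointment (earlier first): Salazar (19 May 2005) before Drummond (26 Mar 2006).
Full order: Okonkwo, Varga, Petrov, Salazar, Drummond, Haddad.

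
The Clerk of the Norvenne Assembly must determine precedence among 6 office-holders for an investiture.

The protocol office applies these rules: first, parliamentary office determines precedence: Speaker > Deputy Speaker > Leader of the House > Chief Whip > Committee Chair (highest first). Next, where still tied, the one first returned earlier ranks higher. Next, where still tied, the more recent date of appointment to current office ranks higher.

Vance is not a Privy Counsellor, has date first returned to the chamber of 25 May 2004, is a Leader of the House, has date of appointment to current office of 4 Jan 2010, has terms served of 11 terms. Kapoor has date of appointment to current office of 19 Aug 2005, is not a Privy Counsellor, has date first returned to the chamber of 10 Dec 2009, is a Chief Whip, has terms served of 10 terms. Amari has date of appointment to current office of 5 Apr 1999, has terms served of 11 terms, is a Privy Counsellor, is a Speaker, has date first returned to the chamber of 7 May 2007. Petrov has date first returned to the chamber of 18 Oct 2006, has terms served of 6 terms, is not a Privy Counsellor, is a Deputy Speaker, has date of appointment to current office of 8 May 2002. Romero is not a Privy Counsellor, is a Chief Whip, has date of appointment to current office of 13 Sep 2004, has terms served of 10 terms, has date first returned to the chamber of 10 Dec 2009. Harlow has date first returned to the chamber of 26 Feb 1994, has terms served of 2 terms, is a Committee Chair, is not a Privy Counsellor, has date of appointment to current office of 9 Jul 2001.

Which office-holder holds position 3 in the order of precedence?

By parliamentary office: Amari (Speaker); then Petrov (Deputy Speaker); then Vance (Leader of the House); then Kapoor and Romero (Chief Whip); then Harlow (Committee Chair).
Kapoor and Romero both have date first returned to the chamber 10 Dec 2009, so the next rule applies.
Among Kapoor and Romero, by date of appointment to current office (later first): Kapoor (19 Aug 2005) before Romero (13 Sep 2004).
Order: Amari, Petrov, Vance, Kapoor, Romero, Harlow.

Vance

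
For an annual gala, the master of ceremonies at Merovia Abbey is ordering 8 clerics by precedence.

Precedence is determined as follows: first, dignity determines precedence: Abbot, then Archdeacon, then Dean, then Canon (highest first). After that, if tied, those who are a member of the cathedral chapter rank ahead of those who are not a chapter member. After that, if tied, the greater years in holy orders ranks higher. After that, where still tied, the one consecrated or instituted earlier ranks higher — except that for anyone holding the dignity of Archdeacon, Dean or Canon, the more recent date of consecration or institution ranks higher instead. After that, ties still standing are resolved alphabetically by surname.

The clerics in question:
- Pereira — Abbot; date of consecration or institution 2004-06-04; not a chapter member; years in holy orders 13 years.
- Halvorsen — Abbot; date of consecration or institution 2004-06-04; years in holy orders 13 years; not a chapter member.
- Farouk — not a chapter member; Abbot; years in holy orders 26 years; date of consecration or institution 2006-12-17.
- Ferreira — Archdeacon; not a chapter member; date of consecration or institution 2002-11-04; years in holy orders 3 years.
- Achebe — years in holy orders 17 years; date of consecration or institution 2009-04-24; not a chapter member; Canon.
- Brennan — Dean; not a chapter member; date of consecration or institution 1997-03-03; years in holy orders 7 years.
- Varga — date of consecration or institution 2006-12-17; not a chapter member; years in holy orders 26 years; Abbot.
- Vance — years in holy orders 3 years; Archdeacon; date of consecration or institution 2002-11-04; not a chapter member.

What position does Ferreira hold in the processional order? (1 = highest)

5

By dignity: Farouk, Varga, Halvorsen and Pereira (Abbot); then Ferreira and Vance (Archdeacon); then Brennan (Dean); then Achebe (Canon).
Farouk, Varga, Halvorsen and Pereira are each not a chapter member, so the next rule applies.
Among Farouk, Varga, Halvorsen and Pereira, by years in holy orders (higher first): Farouk and Varga (26 years) before Halvorsen and Pereira (13 years).
Farouk and Varga both have date of consecration or institution 2006-12-17, so the next rule applies.
Among Farouk and Varga, alphabetically by surname: Farouk before Varga.
Halvorsen and Pereira both have date of consecration or institution 2004-06-04, so the next rule applies.
Among Halvorsen and Pereira, alphabetically by surname: Halvorsen before Pereira.
Ferreira and Vance are each not a chapter member, so the next rule applies.
Ferreira and Vance both have years in holy orders 3 years, so the next rule applies.
Ferreira and Vance both have date of consecration or institution 2002-11-04, so the next rule applies.
Among Ferreira and Vance, alphabetically by surname: Ferreira before Vance.
Order: Farouk, Varga, Halvorsen, Pereira, Ferreira, Vance, Brennan, Achebe. So position 5.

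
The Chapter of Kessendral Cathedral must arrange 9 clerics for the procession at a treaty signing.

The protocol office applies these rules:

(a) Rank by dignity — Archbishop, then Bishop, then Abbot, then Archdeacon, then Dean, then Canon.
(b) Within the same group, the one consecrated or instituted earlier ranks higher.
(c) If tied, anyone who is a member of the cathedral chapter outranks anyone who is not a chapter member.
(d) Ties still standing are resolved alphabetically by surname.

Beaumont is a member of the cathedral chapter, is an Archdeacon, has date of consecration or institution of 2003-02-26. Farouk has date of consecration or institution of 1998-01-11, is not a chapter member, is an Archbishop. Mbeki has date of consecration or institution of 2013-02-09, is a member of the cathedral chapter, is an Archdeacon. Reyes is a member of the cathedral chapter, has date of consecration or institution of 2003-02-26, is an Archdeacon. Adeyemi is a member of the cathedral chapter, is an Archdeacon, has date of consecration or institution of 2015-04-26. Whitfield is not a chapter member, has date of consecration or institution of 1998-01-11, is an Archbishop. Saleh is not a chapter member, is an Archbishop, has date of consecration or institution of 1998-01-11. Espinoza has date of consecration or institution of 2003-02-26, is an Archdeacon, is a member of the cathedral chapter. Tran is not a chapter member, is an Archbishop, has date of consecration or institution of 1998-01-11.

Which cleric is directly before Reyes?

Espinoza

By dignity: Farouk, Saleh, Tran and Whitfield (Archbishop); then Beaumont, Espinoza, Reyes, Mbeki and Adeyemi (Archdeacon).
Farouk, Saleh, Tran and Whitfield all have date of consecration or institution 1998-01-11, so the next rule applies.
Farouk, Saleh, Tran and Whitfield are each not a chapter member, so the next rule applies.
Among Farouk, Saleh, Tran and Whitfield, alphabetically by surname: Farouk before Saleh before Tran before Whitfield.
Among Beaumont, Espinoza, Reyes, Mbeki and Adeyemi, by date of consecration or institution (earlier first): Beaumont, Espinoza and Reyes (2003-02-26) before Mbeki (2013-02-09) before Adeyemi (2015-04-26).
Beaumont, Espinoza and Reyes are each a member of the cathedral chapter, so the next rule applies.
Among Beaumont, Espinoza and Reyes, alphabetically by surname: Beaumont before Espinoza before Reyes.
Order: Farouk, Saleh, Tran, Whitfield, Beaumont, Espinoza, Reyes, Mbeki, Adeyemi.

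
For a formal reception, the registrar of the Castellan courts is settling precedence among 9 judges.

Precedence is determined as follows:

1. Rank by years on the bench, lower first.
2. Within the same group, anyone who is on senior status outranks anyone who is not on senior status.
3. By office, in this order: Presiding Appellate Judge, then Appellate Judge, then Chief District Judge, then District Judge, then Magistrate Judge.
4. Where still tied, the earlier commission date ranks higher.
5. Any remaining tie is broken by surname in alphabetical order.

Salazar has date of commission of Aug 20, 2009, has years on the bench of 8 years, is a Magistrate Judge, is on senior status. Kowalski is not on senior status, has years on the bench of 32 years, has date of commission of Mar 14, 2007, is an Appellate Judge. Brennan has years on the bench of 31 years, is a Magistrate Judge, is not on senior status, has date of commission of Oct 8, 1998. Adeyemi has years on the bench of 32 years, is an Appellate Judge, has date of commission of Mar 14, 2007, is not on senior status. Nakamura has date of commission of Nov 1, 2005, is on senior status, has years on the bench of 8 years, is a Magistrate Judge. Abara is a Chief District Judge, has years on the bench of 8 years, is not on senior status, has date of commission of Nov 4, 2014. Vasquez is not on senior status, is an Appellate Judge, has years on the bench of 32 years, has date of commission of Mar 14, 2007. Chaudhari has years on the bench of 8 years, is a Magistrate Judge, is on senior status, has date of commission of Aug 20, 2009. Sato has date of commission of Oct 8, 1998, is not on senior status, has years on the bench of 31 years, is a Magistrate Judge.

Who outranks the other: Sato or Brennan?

By years on the bench (lower first): Nakamura, Chaudhari, Salazar and Abara (each 8 years); then Brennan and Sato (both 31 years); then Adeyemi, Kowalski and Vasquez (each 32 years).
Among Nakamura, Chaudhari, Salazar and Abara, on senior status before not on senior status: Nakamura, Chaudhari and Salazar (on senior status) before Abara (not on senior status).
Nakamura, Chaudhari and Salazar are each Magistrate Judge, so the next rule applies.
Among Nakamura, Chaudhari and Salazar, by date of commission (earlier first): Nakamura (Nov 1, 2005) before Chaudhari and Salazar (Aug 20, 2009).
Among Chaudhari and Salazar, alphabetically by surname: Chaudhari before Salazar.
Brennan and Sato are each not on senior status, so the next rule applies.
Brennan and Sato are each Magistrate Judge, so the next rule applies.
Brennan and Sato both have date of commission Oct 8, 1998, so the next rule applies.
Among Brennan and Sato, alphabetically by surname: Brennan before Sato.
Adeyemi, Kowalski and Vasquez are each not on senior status, so the next rule applies.
Adeyemi, Kowalski and Vasquez are each Appellate Judge, so the next rule applies.
Adeyemi, Kowalski and Vasquez all have date of commission Mar 14, 2007, so the next rule applies.
Among Adeyemi, Kowalski and Vasquez, alphabetically by surname: Adeyemi before Kowalski before Vasquez.
So Brennan takes precedence.

Brennan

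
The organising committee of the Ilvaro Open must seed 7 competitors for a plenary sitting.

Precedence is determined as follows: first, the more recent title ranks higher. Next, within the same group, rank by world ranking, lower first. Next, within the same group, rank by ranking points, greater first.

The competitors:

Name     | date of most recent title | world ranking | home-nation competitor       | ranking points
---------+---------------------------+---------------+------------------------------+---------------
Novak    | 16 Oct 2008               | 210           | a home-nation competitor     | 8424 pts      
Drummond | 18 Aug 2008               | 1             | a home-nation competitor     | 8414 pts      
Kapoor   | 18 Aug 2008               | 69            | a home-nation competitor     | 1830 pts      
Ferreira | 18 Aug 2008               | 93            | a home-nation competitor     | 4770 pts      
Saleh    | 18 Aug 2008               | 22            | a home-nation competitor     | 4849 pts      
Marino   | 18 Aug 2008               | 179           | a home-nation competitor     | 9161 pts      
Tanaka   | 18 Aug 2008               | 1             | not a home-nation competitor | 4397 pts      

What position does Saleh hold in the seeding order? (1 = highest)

By date of most recent title (later first): Novak (16 Oct 2008); then Drummond, Tanaka, Saleh, Kapoor, Ferreira and Marino (each 18 Aug 2008).
Among Drummond, Tanaka, Saleh, Kapoor, Ferreira and Marino, by world ranking (lower first): Drummond and Tanaka (1) before Saleh (22) before Kapoor (69) before Ferreira (93) before Marino (179).
Among Drummond and Tanaka, by ranking points (higher first): Drummond (8414 pts) before Tanaka (4397 pts).
Order: Novak, Drummond, Tanaka, Saleh, Kapoor, Ferreira, Marino. So position 4.

4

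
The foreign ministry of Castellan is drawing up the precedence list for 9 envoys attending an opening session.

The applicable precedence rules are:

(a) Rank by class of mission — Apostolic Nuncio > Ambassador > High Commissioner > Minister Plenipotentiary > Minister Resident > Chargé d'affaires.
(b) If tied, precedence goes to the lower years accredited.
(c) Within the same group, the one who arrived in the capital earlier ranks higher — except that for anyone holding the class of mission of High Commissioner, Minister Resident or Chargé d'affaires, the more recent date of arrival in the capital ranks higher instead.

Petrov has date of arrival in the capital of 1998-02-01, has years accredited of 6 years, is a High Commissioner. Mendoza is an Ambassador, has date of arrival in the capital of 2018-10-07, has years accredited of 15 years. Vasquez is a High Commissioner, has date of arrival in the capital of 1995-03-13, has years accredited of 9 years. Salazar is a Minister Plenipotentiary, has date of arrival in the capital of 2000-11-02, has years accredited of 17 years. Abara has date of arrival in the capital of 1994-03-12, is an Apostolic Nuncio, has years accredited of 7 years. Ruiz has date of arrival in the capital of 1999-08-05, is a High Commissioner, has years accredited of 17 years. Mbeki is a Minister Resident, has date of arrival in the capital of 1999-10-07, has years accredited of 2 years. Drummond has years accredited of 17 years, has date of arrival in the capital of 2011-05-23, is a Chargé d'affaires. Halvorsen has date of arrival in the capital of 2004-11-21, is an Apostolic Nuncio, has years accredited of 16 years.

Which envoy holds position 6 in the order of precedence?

By class of mission: Abara and Halvorsen (Apostolic Nuncio); then Mendoza (Ambassador); then Petrov, Vasquez and Ruiz (High Commissioner); then Salazar (Minister Plenipotentiary); then Mbeki (Minister Resident); then Drummond (Chargé d'affaires).
Among Abara and Halvorsen, by years accredited (lower first): Abara (7 years) before Halvorsen (16 years).
Among Petrov, Vasquez and Ruiz, by years accredited (lower first): Petrov (6 years) before Vasquez (9 years) before Ruiz (17 years).
Order: Abara, Halvorsen, Mendoza, Petrov, Vasquez, Ruiz, Salazar, Mbeki, Drummond.

Ruiz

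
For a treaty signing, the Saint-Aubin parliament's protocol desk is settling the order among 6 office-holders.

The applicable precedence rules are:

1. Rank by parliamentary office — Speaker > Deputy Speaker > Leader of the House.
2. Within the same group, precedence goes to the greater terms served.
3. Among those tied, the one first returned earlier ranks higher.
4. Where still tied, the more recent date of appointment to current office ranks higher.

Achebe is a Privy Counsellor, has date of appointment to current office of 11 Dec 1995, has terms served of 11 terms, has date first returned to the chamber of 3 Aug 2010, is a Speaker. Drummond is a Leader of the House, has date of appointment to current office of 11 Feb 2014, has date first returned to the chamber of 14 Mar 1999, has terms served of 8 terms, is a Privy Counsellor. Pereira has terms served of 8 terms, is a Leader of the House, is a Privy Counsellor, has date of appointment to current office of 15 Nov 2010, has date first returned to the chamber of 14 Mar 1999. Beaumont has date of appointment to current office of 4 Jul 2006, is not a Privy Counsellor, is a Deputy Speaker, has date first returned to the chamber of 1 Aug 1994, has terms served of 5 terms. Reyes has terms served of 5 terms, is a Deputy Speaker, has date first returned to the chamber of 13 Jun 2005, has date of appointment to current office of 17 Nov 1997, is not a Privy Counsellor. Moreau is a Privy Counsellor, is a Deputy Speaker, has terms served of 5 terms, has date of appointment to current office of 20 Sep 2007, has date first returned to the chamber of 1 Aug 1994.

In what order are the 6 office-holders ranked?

Achebe, Moreau, Beaumont, Reyes, Drummond, Pereira

By parliamentary office: Achebe (Speaker); then Moreau, Beaumont and Reyes (Deputy Speaker); then Drummond and Pereira (Leader of the House).
Moreau, Beaumont and Reyes all have terms served 5 terms, so the next rule applies.
Among Moreau, Beaumont and Reyes, by date first returned to the chamber (earlier first): Moreau and Beaumont (1 Aug 1994) before Reyes (13 Jun 2005).
Among Moreau and Beaumont, by date of appointment to current office (later first): Moreau (20 Sep 2007) before Beaumont (4 Jul 2006).
Drummond and Pereira both have terms served 8 terms, so the next rule applies.
Drummond and Pereira both have date first returned to the chamber 14 Mar 1999, so the next rule applies.
Among Drummond and Pereira, by date of appointment to current office (later first): Drummond (11 Feb 2014) before Pereira (15 Nov 2010).
Full order: Achebe, Moreau, Beaumont, Reyes, Drummond, Pereira.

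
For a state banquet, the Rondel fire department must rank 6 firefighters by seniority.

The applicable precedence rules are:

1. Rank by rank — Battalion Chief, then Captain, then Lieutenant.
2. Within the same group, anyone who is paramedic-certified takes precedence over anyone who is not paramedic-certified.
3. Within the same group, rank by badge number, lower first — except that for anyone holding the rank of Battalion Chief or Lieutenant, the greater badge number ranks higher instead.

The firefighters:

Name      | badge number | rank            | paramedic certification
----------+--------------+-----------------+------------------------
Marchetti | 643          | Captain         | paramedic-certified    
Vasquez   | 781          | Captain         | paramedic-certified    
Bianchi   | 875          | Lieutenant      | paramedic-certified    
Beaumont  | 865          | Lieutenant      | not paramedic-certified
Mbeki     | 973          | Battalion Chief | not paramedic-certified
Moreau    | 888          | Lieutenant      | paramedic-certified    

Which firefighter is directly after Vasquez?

By rank: Mbeki (Battalion Chief); then Marchetti and Vasquez (Captain); then Moreau, Bianchi and Beaumont (Lieutenant).
Marchetti and Vasquez are each paramedic-certified, so the next rule applies.
Among Marchetti and Vasquez, by badge number (lower first): Marchetti (643) before Vasquez (781).
Among Moreau, Bianchi and Beaumont, paramedic-certified before not paramedic-certified: Moreau and Bianchi (paramedic-certified) before Beaumont (not paramedic-certified).
Among Moreau and Bianchi, by badge number (higher first) (reversed rule for this group): Moreau (888) before Bianchi (875).
Order: Mbeki, Marchetti, Vasquez, Moreau, Bianchi, Beaumont.

Moreau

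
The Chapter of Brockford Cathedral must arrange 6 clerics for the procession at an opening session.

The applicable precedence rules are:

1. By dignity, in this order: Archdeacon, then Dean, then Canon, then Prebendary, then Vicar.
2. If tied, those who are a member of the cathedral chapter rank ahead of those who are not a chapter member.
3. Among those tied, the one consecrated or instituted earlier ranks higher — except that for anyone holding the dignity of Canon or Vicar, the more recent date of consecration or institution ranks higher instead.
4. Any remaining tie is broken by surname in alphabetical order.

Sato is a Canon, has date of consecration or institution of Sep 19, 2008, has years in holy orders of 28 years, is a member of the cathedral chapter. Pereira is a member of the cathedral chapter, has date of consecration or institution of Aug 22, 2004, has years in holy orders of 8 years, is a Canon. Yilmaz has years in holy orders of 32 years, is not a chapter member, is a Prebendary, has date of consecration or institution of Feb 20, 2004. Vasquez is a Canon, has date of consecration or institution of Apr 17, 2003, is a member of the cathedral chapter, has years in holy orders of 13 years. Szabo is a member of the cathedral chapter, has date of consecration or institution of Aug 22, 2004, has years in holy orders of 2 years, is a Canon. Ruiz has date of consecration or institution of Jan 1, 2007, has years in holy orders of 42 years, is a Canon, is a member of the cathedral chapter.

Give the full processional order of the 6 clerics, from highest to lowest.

By dignity: Sato, Ruiz, Pereira, Szabo and Vasquez (Canon); then Yilmaz (Prebendary).
Sato, Ruiz, Pereira, Szabo and Vasquez are each a member of the cathedral chapter, so the next rule applies.
Among Sato, Ruiz, Pereira, Szabo and Vasquez, by date of consecration or institution (later first) (reversed rule for this group): Sato (Sep 19, 2008) before Ruiz (Jan 1, 2007) before Pereira and Szabo (Aug 22, 2004) before Vasquez (Apr 17, 2003).
Among Pereira and Szabo, alphabetically by surname: Pereira before Szabo.
Full order: Sato, Ruiz, Pereira, Szabo, Vasquez, Yilmaz.

Sato, Ruiz, Pereira, Szabo, Vasquez, Yilmaz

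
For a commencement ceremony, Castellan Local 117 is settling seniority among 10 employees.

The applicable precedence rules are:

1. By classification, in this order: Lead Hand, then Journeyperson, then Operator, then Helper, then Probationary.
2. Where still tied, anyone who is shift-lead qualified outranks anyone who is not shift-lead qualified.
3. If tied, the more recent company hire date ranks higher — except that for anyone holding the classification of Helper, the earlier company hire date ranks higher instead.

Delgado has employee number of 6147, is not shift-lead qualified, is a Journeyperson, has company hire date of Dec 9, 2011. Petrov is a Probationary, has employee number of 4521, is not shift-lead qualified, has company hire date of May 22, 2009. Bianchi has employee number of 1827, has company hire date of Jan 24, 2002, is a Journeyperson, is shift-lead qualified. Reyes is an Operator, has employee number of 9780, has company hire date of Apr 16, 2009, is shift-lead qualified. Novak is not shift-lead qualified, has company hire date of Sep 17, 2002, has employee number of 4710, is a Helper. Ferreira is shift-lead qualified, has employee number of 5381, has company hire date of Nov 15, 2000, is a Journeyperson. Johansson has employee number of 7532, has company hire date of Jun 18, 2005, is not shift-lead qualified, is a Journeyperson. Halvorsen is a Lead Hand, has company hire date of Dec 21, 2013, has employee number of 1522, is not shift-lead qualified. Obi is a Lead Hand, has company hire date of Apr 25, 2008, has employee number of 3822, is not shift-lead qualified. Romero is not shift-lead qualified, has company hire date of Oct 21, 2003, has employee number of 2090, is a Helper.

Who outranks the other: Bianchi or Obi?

By classification: Halvorsen and Obi (Lead Hand); then Bianchi, Ferreira, Delgado and Johansson (Journeyperson); then Reyes (Operator); then Novak and Romero (Helper); then Petrov (Probationary).
Halvorsen and Obi are each not shift-lead qualified, so the next rule applies.
Among Halvorsen and Obi, by company hire date (later first): Halvorsen (Dec 21, 2013) before Obi (Apr 25, 2008).
Among Bianchi, Ferreira, Delgado and Johansson, shift-lead qualified before not shift-lead qualified: Bianchi and Ferreira (shift-lead qualified) before Delgado and Johansson (not shift-lead qualified).
Among Bianchi and Ferreira, by company hire date (later first): Bianchi (Jan 24, 2002) before Ferreira (Nov 15, 2000).
Among Delgado and Johansson, by company hire date (later first): Delgado (Dec 9, 2011) before Johansson (Jun 18, 2005).
Novak and Romero are each not shift-lead qualified, so the next rule applies.
Among Novak and Romero, by company hire date (earlier first) (reversed rule for this group): Novak (Sep 17, 2002) before Romero (Oct 21, 2003).
So Obi takes precedence.

Obi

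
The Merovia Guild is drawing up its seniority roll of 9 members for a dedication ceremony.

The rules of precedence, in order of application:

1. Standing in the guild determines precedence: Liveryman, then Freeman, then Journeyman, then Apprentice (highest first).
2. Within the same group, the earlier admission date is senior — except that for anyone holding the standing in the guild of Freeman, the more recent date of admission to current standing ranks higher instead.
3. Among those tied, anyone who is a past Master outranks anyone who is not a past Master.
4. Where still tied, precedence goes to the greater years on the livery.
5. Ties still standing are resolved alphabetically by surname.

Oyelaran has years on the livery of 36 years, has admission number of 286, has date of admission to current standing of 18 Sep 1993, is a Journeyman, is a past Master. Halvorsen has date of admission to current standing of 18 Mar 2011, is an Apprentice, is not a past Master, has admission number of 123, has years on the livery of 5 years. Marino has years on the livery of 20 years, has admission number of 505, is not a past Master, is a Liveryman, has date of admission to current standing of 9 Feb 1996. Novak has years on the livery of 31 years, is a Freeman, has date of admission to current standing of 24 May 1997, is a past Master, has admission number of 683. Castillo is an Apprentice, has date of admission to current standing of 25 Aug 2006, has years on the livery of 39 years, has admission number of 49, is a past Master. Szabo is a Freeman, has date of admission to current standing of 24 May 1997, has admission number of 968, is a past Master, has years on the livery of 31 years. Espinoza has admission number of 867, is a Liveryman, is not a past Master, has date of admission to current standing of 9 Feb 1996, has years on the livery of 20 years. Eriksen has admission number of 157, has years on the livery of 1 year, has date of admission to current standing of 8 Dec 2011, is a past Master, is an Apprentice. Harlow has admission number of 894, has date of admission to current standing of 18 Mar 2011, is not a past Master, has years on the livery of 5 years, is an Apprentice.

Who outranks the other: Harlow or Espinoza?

By standing in the guild: Espinoza and Marino (Liveryman); then Novak and Szabo (Freeman); then Oyelaran (Journeyman); then Castillo, Halvorsen, Harlow and Eriksen (Apprentice).
Espinoza and Marino both have date of admission to current standing 9 Feb 1996, so the next rule applies.
Espinoza and Marino are each not a past Master, so the next rule applies.
Espinoza and Marino both have years on the livery 20 years, so the next rule applies.
Among Espinoza and Marino, alphabetically by surname: Espinoza before Marino.
Novak and Szabo both have date of admission to current standing 24 May 1997, so the next rule applies.
Novak and Szabo are each a past Master, so the next rule applies.
Novak and Szabo both have years on the livery 31 years, so the next rule applies.
Among Novak and Szabo, alphabetically by surname: Novak before Szabo.
Among Castillo, Halvorsen, Harlow and Eriksen, by date of admission to current standing (earlier first): Castillo (25 Aug 2006) before Halvorsen and Harlow (18 Mar 2011) before Eriksen (8 Dec 2011).
Halvorsen and Harlow are each not a past Master, so the next rule applies.
Halvorsen and Harlow both have years on the livery 5 years, so the next rule applies.
Among Halvorsen and Harlow, alphabetically by surname: Halvorsen before Harlow.
So Espinoza takes precedence.

Espinoza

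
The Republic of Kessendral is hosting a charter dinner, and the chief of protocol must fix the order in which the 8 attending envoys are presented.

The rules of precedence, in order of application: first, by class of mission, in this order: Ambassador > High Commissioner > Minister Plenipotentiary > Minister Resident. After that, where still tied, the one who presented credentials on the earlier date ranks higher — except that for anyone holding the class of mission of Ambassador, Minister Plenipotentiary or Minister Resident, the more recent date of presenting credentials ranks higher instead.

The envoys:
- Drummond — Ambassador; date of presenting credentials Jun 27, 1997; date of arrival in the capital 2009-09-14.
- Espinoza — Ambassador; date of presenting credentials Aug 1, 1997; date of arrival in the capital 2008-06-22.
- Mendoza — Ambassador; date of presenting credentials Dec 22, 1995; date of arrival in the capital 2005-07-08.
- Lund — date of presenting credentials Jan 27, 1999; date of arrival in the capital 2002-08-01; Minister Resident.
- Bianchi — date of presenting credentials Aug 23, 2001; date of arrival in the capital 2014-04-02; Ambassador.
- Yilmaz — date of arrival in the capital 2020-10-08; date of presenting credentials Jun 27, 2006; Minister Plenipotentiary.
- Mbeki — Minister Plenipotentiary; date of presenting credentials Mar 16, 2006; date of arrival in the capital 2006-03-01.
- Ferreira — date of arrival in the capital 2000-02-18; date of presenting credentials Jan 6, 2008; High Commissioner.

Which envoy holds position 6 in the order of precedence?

By class of mission: Bianchi, Espinoza, Drummond and Mendoza (Ambassador); then Ferreira (High Commissioner); then Yilmaz and Mbeki (Minister Plenipotentiary); then Lund (Minister Resident).
Among Bianchi, Espinoza, Drummond and Mendoza, by date of presenting credentials (later first) (reversed rule for this group): Bianchi (Aug 23, 2001) before Espinoza (Aug 1, 1997) before Drummond (Jun 27, 1997) before Mendoza (Dec 22, 1995).
Among Yilmaz and Mbeki, by date of presenting credentials (later first) (reversed rule for this group): Yilmaz (Jun 27, 2006) before Mbeki (Mar 16, 2006).
Order: Bianchi, Espinoza, Drummond, Mendoza, Ferreira, Yilmaz, Mbeki, Lund.

Yilmaz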